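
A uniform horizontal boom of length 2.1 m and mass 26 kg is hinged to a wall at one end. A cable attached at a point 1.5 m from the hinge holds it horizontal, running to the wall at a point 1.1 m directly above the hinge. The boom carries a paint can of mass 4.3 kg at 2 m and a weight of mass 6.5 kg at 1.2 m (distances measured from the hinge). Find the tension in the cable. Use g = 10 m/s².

T ≈ 493 N

Take moments about the hinge.
Beam weight: 26 × 10 = 260 N down at 1.05 m → arm 1.05 m, τ = 260 × 1.05 = 273 N·m clockwise.
Paint can: 4.3 × 10 = 43 N down at 2 m → arm 2 m, τ = 43 × 2 = 86 N·m clockwise.
Weight: 6.5 × 10 = 65 N down at 1.2 m → arm 1.2 m, τ = 65 × 1.2 = 78 N·m clockwise.
Total clockwise load moment = 437 N·m.
The cable tension T acts at 1.5 m; only its component perpendicular to the boom, T sinθ, produces torque. sinθ = h/√(h²+d²) = 1.1/√(1.1²+1.5²) = 0.5914.
Στ = 0 ⇒ T × 1.5 × 0.5914 = 437 ⇒ T = 437 / 0.8871 = 493 N.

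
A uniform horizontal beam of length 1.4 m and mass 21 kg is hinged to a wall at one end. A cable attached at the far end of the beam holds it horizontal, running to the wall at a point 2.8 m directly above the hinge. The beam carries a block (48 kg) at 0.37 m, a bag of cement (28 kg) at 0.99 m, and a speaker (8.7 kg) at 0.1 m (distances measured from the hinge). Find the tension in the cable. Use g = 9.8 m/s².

T ≈ 478 N

Sum moments about the hinge (the unknown hinge reaction has zero arm there).
Beam weight: 21 × 9.8 = 205.8 N down at 0.7 m → arm 0.7 m, τ = 205.8 × 0.7 = 144.1 N·m clockwise.
Block: 48 × 9.8 = 470.4 N down at 0.37 m → arm 0.37 m, τ = 470.4 × 0.37 = 174 N·m clockwise.
Bag of cement: 28 × 9.8 = 274.4 N down at 0.99 m → arm 0.99 m, τ = 274.4 × 0.99 = 271.7 N·m clockwise.
Speaker: 8.7 × 9.8 = 85.26 N down at 0.1 m → arm 0.1 m, τ = 85.26 × 0.1 = 8.526 N·m clockwise.
Total clockwise load moment = 598.3 N·m.
The cable tension T acts at 1.4 m; only its component perpendicular to the beam, T sinθ, produces torque. sinθ = h/√(h²+d²) = 2.8/√(2.8²+1.4²) = 0.8944.
For rotational equilibrium, T × 1.4 × 0.8944 = 598.3, so T = 598.3 / 1.252 = 478 N.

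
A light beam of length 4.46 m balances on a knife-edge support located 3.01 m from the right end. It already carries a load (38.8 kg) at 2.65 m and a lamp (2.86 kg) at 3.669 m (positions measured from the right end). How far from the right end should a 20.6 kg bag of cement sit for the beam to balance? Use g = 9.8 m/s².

Choose the knife-edge support (at 3.01 m from the right end) as the axis so the support reaction has zero arm there.
Load: 38.8 × 9.8 = 380.2 N down at 2.65 m → arm 0.36 m, τ = 380.2 × 0.36 = 136.9 N·m clockwise.
Lamp: 2.86 × 9.8 = 28.03 N down at 3.669 m → arm 0.659 m, τ = 28.03 × 0.659 = 18.47 N·m counterclockwise.
Net moment of existing loads = 118.4 N·m clockwise.
The bag of cement weighs 20.6 × 9.8 = 201.9 N and must supply an equal counterclockwise moment, so its lever arm about the knife-edge support is 118.4 / 201.9 = 0.586 m.
That puts it at 3.01 + 0.586 = 3.6 m from the right end.

x ≈ 3.6 m from the right end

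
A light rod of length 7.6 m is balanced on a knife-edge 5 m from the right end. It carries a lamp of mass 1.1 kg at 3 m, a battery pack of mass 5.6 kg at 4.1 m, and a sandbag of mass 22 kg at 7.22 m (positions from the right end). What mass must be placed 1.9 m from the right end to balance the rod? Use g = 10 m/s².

m ≈ 13.4 kg

Taking torques about the knife-edge (at 5 m from the right end):
Lamp: 1.1 × 10 = 11 N down at 3 m → arm 2 m, τ = 11 × 2 = 22 N·m clockwise.
Battery pack: 5.6 × 10 = 56 N down at 4.1 m → arm 0.9 m, τ = 56 × 0.9 = 50.4 N·m clockwise.
Sandbag: 22 × 10 = 220 N down at 7.22 m → arm 2.22 m, τ = 220 × 2.22 = 488.4 N·m counterclockwise.
Net moment of known loads = 416 N·m counterclockwise.
An unknown mass m at 1.9 m has arm 3.1 m; its moment is m·g·3.1 clockwise.
Στ = 0 ⇒ m × 10 × 3.1 = 416 ⇒ m = 416 / (10 × 3.1) = 13.4 kg.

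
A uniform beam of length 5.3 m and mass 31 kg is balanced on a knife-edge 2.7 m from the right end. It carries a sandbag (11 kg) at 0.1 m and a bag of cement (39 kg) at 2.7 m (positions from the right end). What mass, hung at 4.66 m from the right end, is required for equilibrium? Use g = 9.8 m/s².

Taking torques about the knife-edge (at 2.7 m from the right end):
Beam weight: 31 × 9.8 = 303.8 N down at 2.65 m → arm 0.05 m, τ = 303.8 × 0.05 = 15.19 N·m clockwise.
Sandbag: 11 × 9.8 = 107.8 N down at 0.1 m → arm 2.6 m, τ = 107.8 × 2.6 = 280.3 N·m clockwise.
Bag of cement: acts at the knife-edge, moment arm 0 → no torque.
Net moment of known loads = 295.5 N·m clockwise.
An unknown mass m at 4.66 m has arm 1.96 m; its moment is m·g·1.96 counterclockwise.
Setting net torque to zero: m × 9.8 × 1.96 = 295.5 → m = 295.5 / (9.8 × 1.96) = 15.4 kg.

m ≈ 15.4 kg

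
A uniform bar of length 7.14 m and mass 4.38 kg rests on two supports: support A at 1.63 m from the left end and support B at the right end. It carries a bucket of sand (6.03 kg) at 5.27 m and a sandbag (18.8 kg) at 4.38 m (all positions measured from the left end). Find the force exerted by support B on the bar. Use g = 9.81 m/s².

R_B ≈ 146 N

About support A:
Beam weight: 4.38 × 9.81 = 42.97 N down at 3.57 m → arm 1.94 m, τ = 42.97 × 1.94 = 83.36 N·m clockwise.
Bucket of sand: 6.03 × 9.81 = 59.15 N down at 5.27 m → arm 3.64 m, τ = 59.15 × 3.64 = 215.3 N·m clockwise.
Sandbag: 18.8 × 9.81 = 184.4 N down at 4.38 m → arm 2.75 m, τ = 184.4 × 2.75 = 507.1 N·m clockwise.
Net load moment about support A = 805.8 N·m clockwise.
Reaction R at support B is upward at 7.14 m, arm 5.51 m → moment R × 5.51 counterclockwise.
Balancing moments: R × 5.51 = 805.8, giving R = 146 N.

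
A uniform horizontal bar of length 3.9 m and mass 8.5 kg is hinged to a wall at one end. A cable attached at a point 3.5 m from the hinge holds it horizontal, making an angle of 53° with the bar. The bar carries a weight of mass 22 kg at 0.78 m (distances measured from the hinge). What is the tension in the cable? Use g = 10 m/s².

T ≈ 121 N

Taking torques about the hinge:
Beam weight: 8.5 × 10 = 85 N down at 1.95 m → arm 1.95 m, τ = 85 × 1.95 = 165.8 N·m clockwise.
Weight: 22 × 10 = 220 N down at 0.78 m → arm 0.78 m, τ = 220 × 0.78 = 171.6 N·m clockwise.
Total clockwise load moment = 337.4 N·m.
The cable tension T acts at 3.5 m; only its component perpendicular to the bar, T sinθ, produces torque. sin 53° = 0.7986.
Στ = 0 ⇒ T × 3.5 × 0.7986 = 337.4 ⇒ T = 337.4 / 2.795 = 121 N.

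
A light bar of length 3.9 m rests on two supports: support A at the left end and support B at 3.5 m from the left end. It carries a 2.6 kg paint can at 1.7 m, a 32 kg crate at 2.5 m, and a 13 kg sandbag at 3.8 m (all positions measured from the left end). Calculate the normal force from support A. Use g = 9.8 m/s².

Take moments about support B.
Paint can: 2.6 × 9.8 = 25.48 N down at 1.7 m → arm 1.8 m, τ = 25.48 × 1.8 = 45.86 N·m counterclockwise.
Crate: 32 × 9.8 = 313.6 N down at 2.5 m → arm 1 m, τ = 313.6 × 1 = 313.6 N·m counterclockwise.
Sandbag: 13 × 9.8 = 127.4 N down at 3.8 m → arm 0.3 m, τ = 127.4 × 0.3 = 38.22 N·m clockwise.
Net load moment about support B = 321.2 N·m counterclockwise.
Reaction R at support A is upward at 0 m, arm 3.5 m → moment R × 3.5 clockwise.
Setting net torque to zero: R × 3.5 = 321.2 → R = 91.8 N.

R_A ≈ 91.8 N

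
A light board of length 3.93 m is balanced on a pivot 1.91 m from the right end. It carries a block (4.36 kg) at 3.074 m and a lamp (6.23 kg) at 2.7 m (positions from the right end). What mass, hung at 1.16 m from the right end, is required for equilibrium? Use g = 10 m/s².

m ≈ 13.3 kg

Sum moments about the pivot (at 1.91 m from the right end) (the support reaction has zero arm there).
Block: 4.36 × 10 = 43.6 N down at 3.074 m → arm 1.164 m, τ = 43.6 × 1.164 = 50.75 N·m counterclockwise.
Lamp: 6.23 × 10 = 62.3 N down at 2.7 m → arm 0.79 m, τ = 62.3 × 0.79 = 49.22 N·m counterclockwise.
Net moment of known loads = 99.97 N·m counterclockwise.
An unknown mass m at 1.16 m has arm 0.75 m; its moment is m·g·0.75 clockwise.
For rotational equilibrium, m × 10 × 0.75 = 99.97, so m = 99.97 / (10 × 0.75) = 13.3 kg.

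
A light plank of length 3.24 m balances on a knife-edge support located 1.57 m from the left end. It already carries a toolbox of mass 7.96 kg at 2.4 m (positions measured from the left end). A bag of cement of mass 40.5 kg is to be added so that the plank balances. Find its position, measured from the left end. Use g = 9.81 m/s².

x ≈ 1.41 m from the left end

About the knife-edge support (at 1.57 m from the left end):
Toolbox: 7.96 × 9.81 = 78.09 N down at 2.4 m → arm 0.83 m, τ = 78.09 × 0.83 = 64.81 N·m clockwise.
Net moment of existing loads = 64.81 N·m clockwise.
The bag of cement weighs 40.5 × 9.81 = 397.3 N and must supply an equal counterclockwise moment, so its lever arm about the knife-edge support is 64.81 / 397.3 = 0.163 m.
That puts it at 1.57 − 0.163 = 1.41 m from the left end.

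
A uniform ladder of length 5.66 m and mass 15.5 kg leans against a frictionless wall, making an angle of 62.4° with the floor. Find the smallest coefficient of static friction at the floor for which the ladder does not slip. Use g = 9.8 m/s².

Take moments about the foot of the ladder.
Ladder weight 15.5×9.8 = 151.9 N acts at 2.83 m along the ladder; its horizontal arm is 2.83·cos62.4° = 1.311 m → τ = 199.1 N·m clockwise.
Wall normal N acts horizontally at the top; its moment arm is the height L sinθ = 5.66·sin62.4° = 5.016 m, counterclockwise.
For rotational equilibrium, N × 5.016 = 199.1, so N = 39.69 N.
ΣFx = 0 ⇒ f = N_wall = 39.69 N. ΣFy = 0 ⇒ N_floor = 151.9 N.
μ_min = f / N_floor = 39.69 / 151.9 = 0.261.

μ_min ≈ 0.261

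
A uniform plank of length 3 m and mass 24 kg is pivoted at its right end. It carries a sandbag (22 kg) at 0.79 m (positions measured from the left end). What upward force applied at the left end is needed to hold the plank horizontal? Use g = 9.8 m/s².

F ≈ 276 N

Taking torques about the right end:
Beam weight: 24 × 9.8 = 235.2 N down at 1.5 m → arm 1.5 m, τ = 235.2 × 1.5 = 352.8 N·m counterclockwise.
Sandbag: 22 × 9.8 = 215.6 N down at 0.79 m → arm 2.21 m, τ = 215.6 × 2.21 = 476.5 N·m counterclockwise.
Net moment of the loads = 829.3 N·m counterclockwise.
The upward force F acts at the left end, arm 3 m, giving F × 3 clockwise.
Setting net torque to zero: F × 3 = 829.3 → F = 829.3 / 3 = 276 N.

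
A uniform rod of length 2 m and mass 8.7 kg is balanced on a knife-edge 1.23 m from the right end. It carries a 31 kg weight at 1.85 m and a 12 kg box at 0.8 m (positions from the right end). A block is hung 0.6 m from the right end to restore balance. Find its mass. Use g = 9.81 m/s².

About the knife-edge (at 1.23 m from the right end):
Beam weight: 8.7 × 9.81 = 85.35 N down at 1 m → arm 0.23 m, τ = 85.35 × 0.23 = 19.63 N·m clockwise.
Weight: 31 × 9.81 = 304.1 N down at 1.85 m → arm 0.62 m, τ = 304.1 × 0.62 = 188.5 N·m counterclockwise.
Box: 12 × 9.81 = 117.7 N down at 0.8 m → arm 0.43 m, τ = 117.7 × 0.43 = 50.61 N·m clockwise.
Net moment of known loads = 118.3 N·m counterclockwise.
An unknown mass m at 0.6 m has arm 0.63 m; its moment is m·g·0.63 clockwise.
Στ = 0 ⇒ m × 9.81 × 0.63 = 118.3 ⇒ m = 118.3 / (9.81 × 0.63) = 19.1 kg.

m ≈ 19.1 kg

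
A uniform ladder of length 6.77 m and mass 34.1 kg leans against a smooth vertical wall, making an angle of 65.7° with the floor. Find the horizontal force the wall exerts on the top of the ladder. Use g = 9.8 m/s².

N_wall ≈ 75.4 N

Taking torques about the foot of the ladder:
Ladder weight 34.1×9.8 = 334.2 N acts at 3.385 m along the ladder; its horizontal arm is 3.385·cos65.7° = 1.393 m → τ = 465.5 N·m clockwise.
Wall normal N acts horizontally at the top; its moment arm is the height L sinθ = 6.77·sin65.7° = 6.17 m, counterclockwise.
For rotational equilibrium, N × 6.17 = 465.5, so N = 75.4 N.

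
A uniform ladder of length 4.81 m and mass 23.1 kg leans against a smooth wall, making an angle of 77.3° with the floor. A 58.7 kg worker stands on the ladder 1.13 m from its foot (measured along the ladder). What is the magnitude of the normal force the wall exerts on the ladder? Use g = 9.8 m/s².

N_wall ≈ 56 N

Taking torques about the foot of the ladder:
Ladder weight 23.1×9.8 = 226.4 N acts at 2.405 m along the ladder; its horizontal arm is 2.405·cos77.3° = 0.5287 m → τ = 119.7 N·m clockwise.
Worker: 58.7×9.8 = 575.3 N at 1.13 m → arm 0.2484 m → τ = 142.9 N·m clockwise.
Wall normal N acts horizontally at the top; its moment arm is the height L sinθ = 4.81·sin77.3° = 4.692 m, counterclockwise.
For rotational equilibrium, N × 4.692 = 262.6, so N = 56 N.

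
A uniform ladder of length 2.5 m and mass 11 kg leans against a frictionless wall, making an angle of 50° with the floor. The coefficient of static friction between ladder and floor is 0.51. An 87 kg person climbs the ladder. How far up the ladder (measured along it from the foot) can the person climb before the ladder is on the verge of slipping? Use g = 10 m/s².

Taking torques about the foot of the ladder:
Ladder weight 11×10 = 110 N acts at 1.25 m along the ladder; its horizontal arm is 1.25·cos50° = 0.8035 m → τ = 88.39 N·m clockwise.
Person weight 87×10 = 870 N at distance d → arm d·cos50° → τ = 870·d·0.6428 clockwise.
Wall normal N at the top has arm L sinθ = 1.915 m counterclockwise, so Στ = 0 gives N·1.915 = 88.39 + 559.2·d.
ΣFy = 0 ⇒ N_floor = 980 N, so the maximum friction is μ_s·N_floor = 0.51×980 = 499.8 N. ΣFx = 0 ⇒ N_wall = f, so at the slipping point N = 499.8 N.
Substituting: 499.8×1.915 = 88.39 + 559.2·d ⇒ d = (957.1 − 88.39) / 559.2 = 1.55 m.

d ≈ 1.55 m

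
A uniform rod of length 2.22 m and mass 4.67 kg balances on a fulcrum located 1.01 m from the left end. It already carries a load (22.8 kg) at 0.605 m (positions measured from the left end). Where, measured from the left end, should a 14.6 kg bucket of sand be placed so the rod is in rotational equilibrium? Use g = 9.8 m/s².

Take moments about the fulcrum (at 1.01 m from the left end).
Beam weight: 4.67 × 9.8 = 45.77 N down at 1.11 m → arm 0.1 m, τ = 45.77 × 0.1 = 4.577 N·m clockwise.
Load: 22.8 × 9.8 = 223.4 N down at 0.605 m → arm 0.405 m, τ = 223.4 × 0.405 = 90.48 N·m counterclockwise.
Net moment of existing loads = 85.9 N·m counterclockwise.
The bucket of sand weighs 14.6 × 9.8 = 143.1 N and must supply an equal clockwise moment, so its lever arm about the fulcrum is 85.9 / 143.1 = 0.6 m.
That puts it at 1.01 + 0.6 = 1.61 m from the left end.

x ≈ 1.61 m from the left end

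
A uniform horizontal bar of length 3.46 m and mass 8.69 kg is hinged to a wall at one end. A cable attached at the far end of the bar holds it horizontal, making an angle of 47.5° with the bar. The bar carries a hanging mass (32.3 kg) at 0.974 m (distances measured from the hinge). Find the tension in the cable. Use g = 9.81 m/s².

T ≈ 179 N

Choose the hinge as the axis so the unknown hinge reaction has zero arm there.
Beam weight: 8.69 × 9.81 = 85.25 N down at 1.73 m → arm 1.73 m, τ = 85.25 × 1.73 = 147.5 N·m clockwise.
Hanging mass: 32.3 × 9.81 = 316.9 N down at 0.974 m → arm 0.974 m, τ = 316.9 × 0.974 = 308.7 N·m clockwise.
Total clockwise load moment = 456.2 N·m.
The cable tension T acts at 3.46 m; only its component perpendicular to the bar, T sinθ, produces torque. sin 47.5° = 0.7373.
Balancing moments: T × 3.46 × 0.7373 = 456.2, giving T = 456.2 / 2.551 = 179 N.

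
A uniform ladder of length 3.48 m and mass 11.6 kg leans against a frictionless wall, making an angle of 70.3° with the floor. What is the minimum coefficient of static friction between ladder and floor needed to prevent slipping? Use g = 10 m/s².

Take moments about the foot of the ladder.
Ladder weight 11.6×10 = 116 N acts at 1.74 m along the ladder; its horizontal arm is 1.74·cos70.3° = 0.5865 m → τ = 68.03 N·m clockwise.
Wall normal N acts horizontally at the top; its moment arm is the height L sinθ = 3.48·sin70.3° = 3.276 m, counterclockwise.
Setting net torque to zero: N × 3.276 = 68.03 → N = 20.77 N.
ΣFx = 0 ⇒ f = N_wall = 20.77 N. ΣFy = 0 ⇒ N_floor = 116 N.
μ_min = f / N_floor = 20.77 / 116 = 0.179.

μ_min ≈ 0.179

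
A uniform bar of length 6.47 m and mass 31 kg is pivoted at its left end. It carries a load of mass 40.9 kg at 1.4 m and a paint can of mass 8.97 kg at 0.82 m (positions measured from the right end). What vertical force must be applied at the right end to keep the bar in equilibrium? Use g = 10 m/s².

Taking torques about the left end:
Beam weight: 31 × 10 = 310 N down at 3.235 m → arm 3.235 m, τ = 310 × 3.235 = 1003 N·m clockwise.
Load: 40.9 × 10 = 409 N down at 1.4 m → arm 5.07 m, τ = 409 × 5.07 = 2074 N·m clockwise.
Paint can: 8.97 × 10 = 89.7 N down at 0.82 m → arm 5.65 m, τ = 89.7 × 5.65 = 506.8 N·m clockwise.
Net moment of the loads = 3584 N·m clockwise.
The upward force F acts at the right end, arm 6.47 m, giving F × 6.47 counterclockwise.
For rotational equilibrium, F × 6.47 = 3584, so F = 3584 / 6.47 = 554 N.

F ≈ 554 N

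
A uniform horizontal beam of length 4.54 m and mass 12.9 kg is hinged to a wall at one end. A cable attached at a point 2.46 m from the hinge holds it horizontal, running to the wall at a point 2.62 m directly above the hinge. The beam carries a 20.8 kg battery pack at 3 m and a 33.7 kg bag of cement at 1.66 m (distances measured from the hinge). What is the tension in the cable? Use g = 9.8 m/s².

Choose the hinge as the axis so the unknown hinge reaction has zero arm there.
Beam weight: 12.9 × 9.8 = 126.4 N down at 2.27 m → arm 2.27 m, τ = 126.4 × 2.27 = 286.9 N·m clockwise.
Battery pack: 20.8 × 9.8 = 203.8 N down at 3 m → arm 3 m, τ = 203.8 × 3 = 611.4 N·m clockwise.
Bag of cement: 33.7 × 9.8 = 330.3 N down at 1.66 m → arm 1.66 m, τ = 330.3 × 1.66 = 548.3 N·m clockwise.
Total clockwise load moment = 1447 N·m.
The cable tension T acts at 2.46 m; only its component perpendicular to the beam, T sinθ, produces torque. sinθ = h/√(h²+d²) = 2.62/√(2.62²+2.46²) = 0.729.
Στ = 0 ⇒ T × 2.46 × 0.729 = 1447 ⇒ T = 1447 / 1.793 = 807 N.

T ≈ 807 N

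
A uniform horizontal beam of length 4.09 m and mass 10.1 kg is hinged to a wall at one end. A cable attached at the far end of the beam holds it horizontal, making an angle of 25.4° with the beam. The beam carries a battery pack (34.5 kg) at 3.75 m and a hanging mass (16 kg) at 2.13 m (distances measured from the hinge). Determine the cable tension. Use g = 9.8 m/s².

T ≈ 1030 N

Taking torques about the hinge:
Beam weight: 10.1 × 9.8 = 98.98 N down at 2.045 m → arm 2.045 m, τ = 98.98 × 2.045 = 202.4 N·m clockwise.
Battery pack: 34.5 × 9.8 = 338.1 N down at 3.75 m → arm 3.75 m, τ = 338.1 × 3.75 = 1268 N·m clockwise.
Hanging mass: 16 × 9.8 = 156.8 N down at 2.13 m → arm 2.13 m, τ = 156.8 × 2.13 = 334 N·m clockwise.
Total clockwise load moment = 1804 N·m.
The cable tension T acts at 4.09 m; only its component perpendicular to the beam, T sinθ, produces torque. sin 25.4° = 0.4289.
For rotational equilibrium, T × 4.09 × 0.4289 = 1804, so T = 1804 / 1.754 = 1030 N.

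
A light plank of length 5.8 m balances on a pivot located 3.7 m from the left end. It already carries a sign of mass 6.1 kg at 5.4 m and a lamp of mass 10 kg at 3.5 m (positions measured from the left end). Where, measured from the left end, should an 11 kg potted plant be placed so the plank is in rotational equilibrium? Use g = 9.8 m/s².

x ≈ 2.94 m from the left end

Sum moments about the pivot (at 3.7 m from the left end) (the support reaction has zero arm there).
Sign: 6.1 × 9.8 = 59.78 N down at 5.4 m → arm 1.7 m, τ = 59.78 × 1.7 = 101.6 N·m clockwise.
Lamp: 10 × 9.8 = 98 N down at 3.5 m → arm 0.2 m, τ = 98 × 0.2 = 19.6 N·m counterclockwise.
Net moment of existing loads = 82 N·m clockwise.
The potted plant weighs 11 × 9.8 = 107.8 N and must supply an equal counterclockwise moment, so its lever arm about the pivot is 82 / 107.8 = 0.761 m.
That puts it at 3.7 − 0.761 = 2.94 m from the left end.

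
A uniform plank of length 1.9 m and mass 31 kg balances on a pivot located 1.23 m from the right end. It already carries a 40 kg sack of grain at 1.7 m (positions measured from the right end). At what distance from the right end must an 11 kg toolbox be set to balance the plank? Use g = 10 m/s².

About the pivot (at 1.23 m from the right end):
Beam weight: 31 × 10 = 310 N down at 0.95 m → arm 0.28 m, τ = 310 × 0.28 = 86.8 N·m clockwise.
Sack of grain: 40 × 10 = 400 N down at 1.7 m → arm 0.47 m, τ = 400 × 0.47 = 188 N·m counterclockwise.
Net moment of existing loads = 101.2 N·m counterclockwise.
The toolbox weighs 11 × 10 = 110 N and must supply an equal clockwise moment, so its lever arm about the pivot is 101.2 / 110 = 0.92 m.
That puts it at 1.23 − 0.92 = 0.31 m from the right end.

x ≈ 0.31 m from the right end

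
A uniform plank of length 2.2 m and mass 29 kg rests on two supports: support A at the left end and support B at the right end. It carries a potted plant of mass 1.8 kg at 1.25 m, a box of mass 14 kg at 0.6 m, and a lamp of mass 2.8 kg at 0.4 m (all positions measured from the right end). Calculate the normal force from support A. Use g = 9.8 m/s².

R_A ≈ 195 N

Take moments about support B.
Beam weight: 29 × 9.8 = 284.2 N down at 1.1 m → arm 1.1 m, τ = 284.2 × 1.1 = 312.6 N·m counterclockwise.
Potted plant: 1.8 × 9.8 = 17.64 N down at 1.25 m → arm 1.25 m, τ = 17.64 × 1.25 = 22.05 N·m counterclockwise.
Box: 14 × 9.8 = 137.2 N down at 0.6 m → arm 0.6 m, τ = 137.2 × 0.6 = 82.32 N·m counterclockwise.
Lamp: 2.8 × 9.8 = 27.44 N down at 0.4 m → arm 0.4 m, τ = 27.44 × 0.4 = 10.98 N·m counterclockwise.
Net load moment about support B = 428 N·m counterclockwise.
Reaction R at support A is upward at 2.2 m, arm 2.2 m → moment R × 2.2 clockwise.
Στ = 0 ⇒ R × 2.2 = 428 ⇒ R = 195 N.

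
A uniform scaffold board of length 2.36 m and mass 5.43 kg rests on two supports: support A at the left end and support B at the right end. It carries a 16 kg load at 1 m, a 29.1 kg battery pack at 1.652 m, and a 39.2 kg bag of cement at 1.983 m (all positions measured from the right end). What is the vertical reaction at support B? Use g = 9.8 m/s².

R_B ≈ 264 N

Taking torques about support A:
Beam weight: 5.43 × 9.8 = 53.21 N down at 1.18 m → arm 1.18 m, τ = 53.21 × 1.18 = 62.79 N·m clockwise.
Load: 16 × 9.8 = 156.8 N down at 1 m → arm 1.36 m, τ = 156.8 × 1.36 = 213.2 N·m clockwise.
Battery pack: 29.1 × 9.8 = 285.2 N down at 1.652 m → arm 0.708 m, τ = 285.2 × 0.708 = 201.9 N·m clockwise.
Bag of cement: 39.2 × 9.8 = 384.2 N down at 1.983 m → arm 0.377 m, τ = 384.2 × 0.377 = 144.8 N·m clockwise.
Net load moment about support A = 622.7 N·m clockwise.
Reaction R at support B is upward at 0 m, arm 2.36 m → moment R × 2.36 counterclockwise.
Setting net torque to zero: R × 2.36 = 622.7 → R = 264 N.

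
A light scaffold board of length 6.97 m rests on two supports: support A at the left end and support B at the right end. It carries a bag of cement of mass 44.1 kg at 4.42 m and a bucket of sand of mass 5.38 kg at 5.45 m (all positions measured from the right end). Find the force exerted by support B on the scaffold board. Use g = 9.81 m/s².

Choose support A as the axis so its reaction then has zero moment arm.
Bag of cement: 44.1 × 9.81 = 432.6 N down at 4.42 m → arm 2.55 m, τ = 432.6 × 2.55 = 1103 N·m clockwise.
Bucket of sand: 5.38 × 9.81 = 52.78 N down at 5.45 m → arm 1.52 m, τ = 52.78 × 1.52 = 80.23 N·m clockwise.
Net load moment about support A = 1183 N·m clockwise.
Reaction R at support B is upward at 0 m, arm 6.97 m → moment R × 6.97 counterclockwise.
Balancing moments: R × 6.97 = 1183, giving R = 170 N.

R_B ≈ 170 N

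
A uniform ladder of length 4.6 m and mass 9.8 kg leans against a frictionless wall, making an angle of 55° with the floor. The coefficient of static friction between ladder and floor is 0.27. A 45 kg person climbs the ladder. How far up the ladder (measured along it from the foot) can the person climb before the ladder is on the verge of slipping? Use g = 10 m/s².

d ≈ 1.66 m

Take moments about the foot of the ladder.
Ladder weight 9.8×10 = 98 N acts at 2.3 m along the ladder; its horizontal arm is 2.3·cos55° = 1.319 m → τ = 129.3 N·m clockwise.
Person weight 45×10 = 450 N at distance d → arm d·cos55° → τ = 450·d·0.5736 clockwise.
Wall normal N at the top has arm L sinθ = 3.768 m counterclockwise, so Στ = 0 gives N·3.768 = 129.3 + 258.1·d.
ΣFy = 0 ⇒ N_floor = 548 N, so the maximum friction is μ_s·N_floor = 0.27×548 = 148 N. ΣFx = 0 ⇒ N_wall = f, so at the slipping point N = 148 N.
Substituting: 148×3.768 = 129.3 + 258.1·d ⇒ d = (557.7 − 129.3) / 258.1 = 1.66 m.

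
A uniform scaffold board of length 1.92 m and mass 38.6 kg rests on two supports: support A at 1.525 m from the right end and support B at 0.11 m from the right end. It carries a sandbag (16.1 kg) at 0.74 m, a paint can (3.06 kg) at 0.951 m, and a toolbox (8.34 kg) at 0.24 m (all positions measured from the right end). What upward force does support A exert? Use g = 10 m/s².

R_A ≈ 329 N

Choose support B as the axis so its reaction then has zero moment arm.
Beam weight: 38.6 × 10 = 386 N down at 0.96 m → arm 0.85 m, τ = 386 × 0.85 = 328.1 N·m counterclockwise.
Sandbag: 16.1 × 10 = 161 N down at 0.74 m → arm 0.63 m, τ = 161 × 0.63 = 101.4 N·m counterclockwise.
Paint can: 3.06 × 10 = 30.6 N down at 0.951 m → arm 0.841 m, τ = 30.6 × 0.841 = 25.73 N·m counterclockwise.
Toolbox: 8.34 × 10 = 83.4 N down at 0.24 m → arm 0.13 m, τ = 83.4 × 0.13 = 10.84 N·m counterclockwise.
Net load moment about support B = 466.1 N·m counterclockwise.
Reaction R at support A is upward at 1.525 m, arm 1.415 m → moment R × 1.415 clockwise.
Balancing moments: R × 1.415 = 466.1, giving R = 329 N.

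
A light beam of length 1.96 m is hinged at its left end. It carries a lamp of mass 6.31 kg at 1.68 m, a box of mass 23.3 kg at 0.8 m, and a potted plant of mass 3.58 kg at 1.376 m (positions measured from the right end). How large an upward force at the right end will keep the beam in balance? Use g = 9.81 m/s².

F ≈ 155 N

Taking torques about the left end:
Lamp: 6.31 × 9.81 = 61.9 N down at 1.68 m → arm 0.28 m, τ = 61.9 × 0.28 = 17.33 N·m clockwise.
Box: 23.3 × 9.81 = 228.6 N down at 0.8 m → arm 1.16 m, τ = 228.6 × 1.16 = 265.2 N·m clockwise.
Potted plant: 3.58 × 9.81 = 35.12 N down at 1.376 m → arm 0.584 m, τ = 35.12 × 0.584 = 20.51 N·m clockwise.
Net moment of the loads = 303 N·m clockwise.
The upward force F acts at the right end, arm 1.96 m, giving F × 1.96 counterclockwise.
Balancing moments: F × 1.96 = 303, giving F = 303 / 1.96 = 155 N.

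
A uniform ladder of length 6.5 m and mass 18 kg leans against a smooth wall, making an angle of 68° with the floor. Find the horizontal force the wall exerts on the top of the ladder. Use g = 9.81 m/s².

N_wall ≈ 35.7 N

Take moments about the foot of the ladder.
Ladder weight 18×9.81 = 176.6 N acts at 3.25 m along the ladder; its horizontal arm is 3.25·cos68° = 1.217 m → τ = 214.9 N·m clockwise.
Wall normal N acts horizontally at the top; its moment arm is the height L sinθ = 6.5·sin68° = 6.027 m, counterclockwise.
Setting net torque to zero: N × 6.027 = 214.9 → N = 35.7 N.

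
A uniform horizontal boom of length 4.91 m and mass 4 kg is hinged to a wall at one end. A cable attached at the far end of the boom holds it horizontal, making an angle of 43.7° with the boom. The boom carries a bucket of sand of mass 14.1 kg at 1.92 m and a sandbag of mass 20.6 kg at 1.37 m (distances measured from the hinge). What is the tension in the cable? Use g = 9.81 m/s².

T ≈ 188 N

Choose the hinge as the axis so the unknown hinge reaction has zero arm there.
Beam weight: 4 × 9.81 = 39.24 N down at 2.455 m → arm 2.455 m, τ = 39.24 × 2.455 = 96.33 N·m clockwise.
Bucket of sand: 14.1 × 9.81 = 138.3 N down at 1.92 m → arm 1.92 m, τ = 138.3 × 1.92 = 265.5 N·m clockwise.
Sandbag: 20.6 × 9.81 = 202.1 N down at 1.37 m → arm 1.37 m, τ = 202.1 × 1.37 = 276.9 N·m clockwise.
Total clockwise load moment = 638.7 N·m.
The cable tension T acts at 4.91 m; only its component perpendicular to the boom, T sinθ, produces torque. sin 43.7° = 0.6909.
Balancing moments: T × 4.91 × 0.6909 = 638.7, giving T = 638.7 / 3.392 = 188 N.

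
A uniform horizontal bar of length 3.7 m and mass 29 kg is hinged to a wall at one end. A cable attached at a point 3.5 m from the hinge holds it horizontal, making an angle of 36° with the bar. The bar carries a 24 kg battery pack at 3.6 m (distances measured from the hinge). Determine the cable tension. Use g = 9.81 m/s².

Taking torques about the hinge:
Beam weight: 29 × 9.81 = 284.5 N down at 1.85 m → arm 1.85 m, τ = 284.5 × 1.85 = 526.3 N·m clockwise.
Battery pack: 24 × 9.81 = 235.4 N down at 3.6 m → arm 3.6 m, τ = 235.4 × 3.6 = 847.4 N·m clockwise.
Total clockwise load moment = 1374 N·m.
The cable tension T acts at 3.5 m; only its component perpendicular to the bar, T sinθ, produces torque. sin 36° = 0.5878.
Στ = 0 ⇒ T × 3.5 × 0.5878 = 1374 ⇒ T = 1374 / 2.057 = 668 N.

T ≈ 668 N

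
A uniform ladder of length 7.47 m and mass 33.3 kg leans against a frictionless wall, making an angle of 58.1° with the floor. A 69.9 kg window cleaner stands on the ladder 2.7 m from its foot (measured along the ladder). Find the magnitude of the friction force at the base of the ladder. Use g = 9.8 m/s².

Taking torques about the foot of the ladder:
Ladder weight 33.3×9.8 = 326.3 N acts at 3.735 m along the ladder; its horizontal arm is 3.735·cos58.1° = 1.974 m → τ = 644.1 N·m clockwise.
Window cleaner: 69.9×9.8 = 685 N at 2.7 m → arm 1.427 m → τ = 977.5 N·m clockwise.
Wall normal N acts horizontally at the top; its moment arm is the height L sinθ = 7.47·sin58.1° = 6.342 m, counterclockwise.
Balancing moments: N × 6.342 = 1622, giving N = 256 N.
ΣFx = 0: friction at the foot balances the wall's push, so f = N_wall = 256 N.

f ≈ 256 N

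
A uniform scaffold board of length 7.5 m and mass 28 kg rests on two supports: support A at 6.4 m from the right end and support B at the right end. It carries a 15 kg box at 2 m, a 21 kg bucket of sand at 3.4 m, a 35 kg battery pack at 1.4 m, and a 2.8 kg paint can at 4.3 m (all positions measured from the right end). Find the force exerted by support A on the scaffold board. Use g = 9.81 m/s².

R_A ≈ 410 N

About support B:
Beam weight: 28 × 9.81 = 274.7 N down at 3.75 m → arm 3.75 m, τ = 274.7 × 3.75 = 1030 N·m counterclockwise.
Box: 15 × 9.81 = 147.2 N down at 2 m → arm 2 m, τ = 147.2 × 2 = 294.4 N·m counterclockwise.
Bucket of sand: 21 × 9.81 = 206 N down at 3.4 m → arm 3.4 m, τ = 206 × 3.4 = 700.4 N·m counterclockwise.
Battery pack: 35 × 9.81 = 343.4 N down at 1.4 m → arm 1.4 m, τ = 343.4 × 1.4 = 480.8 N·m counterclockwise.
Paint can: 2.8 × 9.81 = 27.47 N down at 4.3 m → arm 4.3 m, τ = 27.47 × 4.3 = 118.1 N·m counterclockwise.
Net load moment about support B = 2624 N·m counterclockwise.
Reaction R at support A is upward at 6.4 m, arm 6.4 m → moment R × 6.4 clockwise.
For rotational equilibrium, R × 6.4 = 2624, so R = 410 N.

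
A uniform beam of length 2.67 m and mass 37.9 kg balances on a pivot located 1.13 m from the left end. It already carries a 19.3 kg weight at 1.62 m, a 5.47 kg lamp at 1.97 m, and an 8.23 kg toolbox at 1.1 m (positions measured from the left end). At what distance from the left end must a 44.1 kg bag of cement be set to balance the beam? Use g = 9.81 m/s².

x ≈ 0.641 m from the left end

Choose the pivot (at 1.13 m from the left end) as the axis so the support reaction has zero arm there.
Beam weight: 37.9 × 9.81 = 371.8 N down at 1.335 m → arm 0.205 m, τ = 371.8 × 0.205 = 76.22 N·m clockwise.
Weight: 19.3 × 9.81 = 189.3 N down at 1.62 m → arm 0.49 m, τ = 189.3 × 0.49 = 92.76 N·m clockwise.
Lamp: 5.47 × 9.81 = 53.66 N down at 1.97 m → arm 0.84 m, τ = 53.66 × 0.84 = 45.07 N·m clockwise.
Toolbox: 8.23 × 9.81 = 80.74 N down at 1.1 m → arm 0.03 m, τ = 80.74 × 0.03 = 2.422 N·m counterclockwise.
Net moment of existing loads = 211.6 N·m clockwise.
The bag of cement weighs 44.1 × 9.81 = 432.6 N and must supply an equal counterclockwise moment, so its lever arm about the pivot is 211.6 / 432.6 = 0.489 m.
That puts it at 1.13 − 0.489 = 0.641 m from the left end.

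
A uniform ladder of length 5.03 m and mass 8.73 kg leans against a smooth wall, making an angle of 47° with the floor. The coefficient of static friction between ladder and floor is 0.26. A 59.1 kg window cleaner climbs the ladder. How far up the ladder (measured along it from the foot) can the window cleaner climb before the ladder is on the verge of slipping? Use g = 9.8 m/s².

About the foot of the ladder:
Ladder weight 8.73×9.8 = 85.55 N acts at 2.515 m along the ladder; its horizontal arm is 2.515·cos47° = 1.715 m → τ = 146.7 N·m clockwise.
Window cleaner weight 59.1×9.8 = 579.2 N at distance d → arm d·cos47° → τ = 579.2·d·0.682 clockwise.
Wall normal N at the top has arm L sinθ = 3.679 m counterclockwise, so Στ = 0 gives N·3.679 = 146.7 + 395·d.
ΣFy = 0 ⇒ N_floor = 664.8 N, so the maximum friction is μ_s·N_floor = 0.26×664.8 = 172.8 N. ΣFx = 0 ⇒ N_wall = f, so at the slipping point N = 172.8 N.
Substituting: 172.8×3.679 = 146.7 + 395·d ⇒ d = (635.7 − 146.7) / 395 = 1.24 m.

d ≈ 1.24 m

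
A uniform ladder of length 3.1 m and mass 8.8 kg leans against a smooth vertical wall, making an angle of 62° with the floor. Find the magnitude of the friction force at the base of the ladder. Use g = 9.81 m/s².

Choose the foot of the ladder as the axis so the floor normal and friction both act there and drop out.
Ladder weight 8.8×9.81 = 86.33 N acts at 1.55 m along the ladder; its horizontal arm is 1.55·cos62° = 0.7277 m → τ = 62.82 N·m clockwise.
Wall normal N acts horizontally at the top; its moment arm is the height L sinθ = 3.1·sin62° = 2.737 m, counterclockwise.
Στ = 0 ⇒ N × 2.737 = 62.82 ⇒ N = 23 N.
ΣFx = 0: friction at the foot balances the wall's push, so f = N_wall = 23 N.

f ≈ 23 N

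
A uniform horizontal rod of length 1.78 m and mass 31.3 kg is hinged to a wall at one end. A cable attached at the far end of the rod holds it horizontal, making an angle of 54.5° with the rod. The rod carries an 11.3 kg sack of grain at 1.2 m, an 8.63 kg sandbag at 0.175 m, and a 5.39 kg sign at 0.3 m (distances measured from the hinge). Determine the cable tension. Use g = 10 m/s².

T ≈ 307 N

Choose the hinge as the axis so the unknown hinge reaction has zero arm there.
Beam weight: 31.3 × 10 = 313 N down at 0.89 m → arm 0.89 m, τ = 313 × 0.89 = 278.6 N·m clockwise.
Sack of grain: 11.3 × 10 = 113 N down at 1.2 m → arm 1.2 m, τ = 113 × 1.2 = 135.6 N·m clockwise.
Sandbag: 8.63 × 10 = 86.3 N down at 0.175 m → arm 0.175 m, τ = 86.3 × 0.175 = 15.1 N·m clockwise.
Sign: 5.39 × 10 = 53.9 N down at 0.3 m → arm 0.3 m, τ = 53.9 × 0.3 = 16.17 N·m clockwise.
Total clockwise load moment = 445.5 N·m.
The cable tension T acts at 1.78 m; only its component perpendicular to the rod, T sinθ, produces torque. sin 54.5° = 0.8141.
Balancing moments: T × 1.78 × 0.8141 = 445.5, giving T = 445.5 / 1.449 = 307 N.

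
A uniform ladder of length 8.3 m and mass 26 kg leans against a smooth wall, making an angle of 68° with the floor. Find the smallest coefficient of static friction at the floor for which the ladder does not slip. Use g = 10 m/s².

Sum moments about the foot of the ladder (the floor normal and friction both act there and drop out).
Ladder weight 26×10 = 260 N acts at 4.15 m along the ladder; its horizontal arm is 4.15·cos68° = 1.555 m → τ = 404.3 N·m clockwise.
Wall normal N acts horizontally at the top; its moment arm is the height L sinθ = 8.3·sin68° = 7.696 m, counterclockwise.
For rotational equilibrium, N × 7.696 = 404.3, so N = 52.53 N.
ΣFx = 0 ⇒ f = N_wall = 52.53 N. ΣFy = 0 ⇒ N_floor = 260 N.
μ_min = f / N_floor = 52.53 / 260 = 0.202.

μ_min ≈ 0.202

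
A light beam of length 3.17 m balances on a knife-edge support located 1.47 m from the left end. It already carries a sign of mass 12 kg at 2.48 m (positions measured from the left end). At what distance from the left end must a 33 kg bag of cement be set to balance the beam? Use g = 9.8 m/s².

x ≈ 1.1 m from the left end

Sum moments about the knife-edge support (at 1.47 m from the left end) (the support reaction has zero arm there).
Sign: 12 × 9.8 = 117.6 N down at 2.48 m → arm 1.01 m, τ = 117.6 × 1.01 = 118.8 N·m clockwise.
Net moment of existing loads = 118.8 N·m clockwise.
The bag of cement weighs 33 × 9.8 = 323.4 N and must supply an equal counterclockwise moment, so its lever arm about the knife-edge support is 118.8 / 323.4 = 0.367 m.
That puts it at 1.47 − 0.367 = 1.1 m from the left end.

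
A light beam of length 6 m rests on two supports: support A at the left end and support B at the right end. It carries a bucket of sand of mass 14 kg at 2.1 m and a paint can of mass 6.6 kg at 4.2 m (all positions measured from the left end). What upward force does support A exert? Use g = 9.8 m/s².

Take moments about support B.
Bucket of sand: 14 × 9.8 = 137.2 N down at 2.1 m → arm 3.9 m, τ = 137.2 × 3.9 = 535.1 N·m counterclockwise.
Paint can: 6.6 × 9.8 = 64.68 N down at 4.2 m → arm 1.8 m, τ = 64.68 × 1.8 = 116.4 N·m counterclockwise.
Net load moment about support B = 651.5 N·m counterclockwise.
Reaction R at support A is upward at 0 m, arm 6 m → moment R × 6 clockwise.
Balancing moments: R × 6 = 651.5, giving R = 109 N.

R_A ≈ 109 N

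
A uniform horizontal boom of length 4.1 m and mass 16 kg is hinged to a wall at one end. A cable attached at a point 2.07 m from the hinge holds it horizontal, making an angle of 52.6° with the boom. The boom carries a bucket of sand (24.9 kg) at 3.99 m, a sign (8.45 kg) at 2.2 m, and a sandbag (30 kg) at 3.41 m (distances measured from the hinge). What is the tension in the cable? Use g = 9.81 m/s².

Take moments about the hinge.
Beam weight: 16 × 9.81 = 157 N down at 2.05 m → arm 2.05 m, τ = 157 × 2.05 = 321.8 N·m clockwise.
Bucket of sand: 24.9 × 9.81 = 244.3 N down at 3.99 m → arm 3.99 m, τ = 244.3 × 3.99 = 974.8 N·m clockwise.
Sign: 8.45 × 9.81 = 82.89 N down at 2.2 m → arm 2.2 m, τ = 82.89 × 2.2 = 182.4 N·m clockwise.
Sandbag: 30 × 9.81 = 294.3 N down at 3.41 m → arm 3.41 m, τ = 294.3 × 3.41 = 1004 N·m clockwise.
Total clockwise load moment = 2483 N·m.
The cable tension T acts at 2.07 m; only its component perpendicular to the boom, T sinθ, produces torque. sin 52.6° = 0.7944.
Balancing moments: T × 2.07 × 0.7944 = 2483, giving T = 2483 / 1.644 = 1510 N.

T ≈ 1510 N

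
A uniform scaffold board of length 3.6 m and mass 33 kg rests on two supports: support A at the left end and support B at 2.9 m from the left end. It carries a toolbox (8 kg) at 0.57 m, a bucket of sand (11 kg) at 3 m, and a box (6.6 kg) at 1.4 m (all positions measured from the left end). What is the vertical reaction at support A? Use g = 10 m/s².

Take moments about support B.
Beam weight: 33 × 10 = 330 N down at 1.8 m → arm 1.1 m, τ = 330 × 1.1 = 363 N·m counterclockwise.
Toolbox: 8 × 10 = 80 N down at 0.57 m → arm 2.33 m, τ = 80 × 2.33 = 186.4 N·m counterclockwise.
Bucket of sand: 11 × 10 = 110 N down at 3 m → arm 0.1 m, τ = 110 × 0.1 = 11 N·m clockwise.
Box: 6.6 × 10 = 66 N down at 1.4 m → arm 1.5 m, τ = 66 × 1.5 = 99 N·m counterclockwise.
Net load moment about support B = 637.4 N·m counterclockwise.
Reaction R at support A is upward at 0 m, arm 2.9 m → moment R × 2.9 clockwise.
Balancing moments: R × 2.9 = 637.4, giving R = 220 N.

R_A ≈ 220 N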